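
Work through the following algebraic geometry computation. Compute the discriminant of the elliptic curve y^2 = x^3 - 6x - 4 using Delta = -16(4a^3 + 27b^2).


Compute each component:
4a^3 = 4*(-6)^3 = 4*(-216) = -864
27b^2 = 27*(-4)^2 = 27*16 = 432
4a^3 + 27b^2 = -864 + 432 = -432
Delta = -16*(-432) = 6912

6912


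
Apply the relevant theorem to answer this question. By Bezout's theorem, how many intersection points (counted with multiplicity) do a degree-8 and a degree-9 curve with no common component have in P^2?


Bezout's theorem states the intersection count equals the product of degrees.
Intersection count = 8 * 9 = 72

72


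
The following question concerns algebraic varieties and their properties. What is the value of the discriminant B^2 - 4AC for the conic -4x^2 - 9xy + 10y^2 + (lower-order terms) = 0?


The discriminant of a conic Ax^2 + Bxy + Cy^2 + ... = 0 is B^2 - 4AC.
B^2 = (-9)^2 = 81
4AC = 4*(-4)*10 = -160
Discriminant = 81 + 160 = 241

241


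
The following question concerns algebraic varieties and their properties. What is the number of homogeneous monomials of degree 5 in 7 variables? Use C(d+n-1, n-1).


The number of degree-5 monomials in 7 variables is C(d+n-1, n-1).
= C(5+7-1, 7-1) = C(11, 6)
= 462

462


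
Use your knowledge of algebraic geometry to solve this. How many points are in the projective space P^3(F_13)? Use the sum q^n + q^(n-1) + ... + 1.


P^3(F_13) has (q^(n+1) - 1)/(q - 1) points.
= 13^3 + 13^2 + 13^1 + 13^0
= 2197 + 169 + 13 + 1
= 2380

2380


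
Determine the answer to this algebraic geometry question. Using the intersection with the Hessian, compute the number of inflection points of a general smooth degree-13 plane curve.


For a general smooth plane curve C of degree d, the inflection points are
the intersection of C with its Hessian curve, which has degree 3(d-2).
By Bezout, the total intersection number is d * 3(d-2) = 13 * 33 = 429.
For a general curve every flex is ordinary, so each contributes
multiplicity 1 to C·Hess(C), and the number of distinct inflection
points is 3d(d-2).
Inflection points = 3*13*(13-2) = 3*13*11 = 429

429


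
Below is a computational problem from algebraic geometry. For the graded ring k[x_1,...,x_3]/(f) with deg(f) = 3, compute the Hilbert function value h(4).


For R = k[x_1,...,x_n]/(f) with f homogeneous of degree e:
The Hilbert series is (1 - t^e)/(1 - t)^n.
So h(d) = C(d+n-1, n-1) - C(d-e+n-1, n-1) for d >= e.
With n=3, e=3, d=4:
C(4+3-1, 3-1) = C(6, 2) = 15
C(4-3+3-1, 3-1) = C(3, 2) = 3
h(4) = 15 - 3 = 12

12


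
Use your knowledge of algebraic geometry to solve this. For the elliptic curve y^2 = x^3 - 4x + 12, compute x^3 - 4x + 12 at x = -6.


Compute x^3 - 4x + 12 at x = -6:
x^3 = (-6)^3 = -216
(-4)*x = (-4)*(-6) = 24
Sum: -216 + 24 + 12 = -180

-180


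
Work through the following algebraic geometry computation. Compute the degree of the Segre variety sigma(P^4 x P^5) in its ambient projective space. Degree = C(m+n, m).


The degree of the Segre variety P^4 x P^5 is C(m+n, m).
= C(9, 4)
= 126

126


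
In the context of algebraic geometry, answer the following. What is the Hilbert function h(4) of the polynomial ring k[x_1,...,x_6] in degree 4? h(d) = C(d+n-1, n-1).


The Hilbert function for the polynomial ring in 6 variables is:
h(d) = C(d+n-1, n-1)
h(4) = C(4+6-1, 6-1) = C(9, 5)
= 9! / (5! * 4!)
= 126

126


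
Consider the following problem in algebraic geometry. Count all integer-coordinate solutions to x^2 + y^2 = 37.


Systematically check integer values of x where x^2 <= 37.
For each valid x, check if 37 - x^2 is a perfect square.
x=1: 37 - 1 = 36, sqrt = 6 (valid)
x=6: 37 - 36 = 1, sqrt = 1 (valid)
Total integer solutions found: 8

8


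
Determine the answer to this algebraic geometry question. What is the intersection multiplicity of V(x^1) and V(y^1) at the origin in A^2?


The intersection multiplicity of V(x^a) and V(y^b) at the origin is:
I(O; V(x^1), V(y^1)) = dim_k(k[x,y]/(x^1, y^1))
A basis for k[x,y]/(x^1, y^1) is the set of monomials x^i * y^j
where 0 <= i < 1 and 0 <= j < 1.
The number of such monomials is 1 * 1 = 1

1


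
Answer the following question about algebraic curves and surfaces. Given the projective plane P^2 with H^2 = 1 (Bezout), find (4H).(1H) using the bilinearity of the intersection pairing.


Using bilinearity of the intersection pairing on the projective plane P^2:
(aH).(bH) = ab * (H.H)
We have H^2 = 1 (Bezout).
D.E = (4H).(1H) = 4*1*1
= 4*1
= 4

4


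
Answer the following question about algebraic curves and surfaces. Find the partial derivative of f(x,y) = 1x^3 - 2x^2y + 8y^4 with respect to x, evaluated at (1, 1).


df/dx = 3*1*x^2 + 2*(-2)*x^1*y
At (1,1): 3*1*1^2 + 2*(-2)*1^1*1
= 3 - 4
= -1

-1


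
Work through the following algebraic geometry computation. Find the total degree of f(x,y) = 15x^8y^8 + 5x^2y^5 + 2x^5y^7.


Examine each term for its total degree (sum of exponents).
  Term '15x^8y^8' has total degree 8+8 = 16.
  Term '5x^2y^5' has total degree 2+5 = 7.
  Term '2x^5y^7' has total degree 5+7 = 12.
The maximum total degree among all terms is 16.

16


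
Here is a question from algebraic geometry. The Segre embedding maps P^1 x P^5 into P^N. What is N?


The Segre embedding maps P^m x P^n into P^N via
all products of coordinates from each factor.
N = (m+1)(n+1) - 1
N = (1+1)(5+1) - 1
N = 2*6 - 1
N = 12 - 1 = 11

11


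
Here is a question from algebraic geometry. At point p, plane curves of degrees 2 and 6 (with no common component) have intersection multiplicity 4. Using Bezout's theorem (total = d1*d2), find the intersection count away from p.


By Bezout's theorem, the total intersection number is d1 * d2.
Total = 2 * 6 = 12
Intersection multiplicity at p = 4
Remaining intersections = 12 - 4 = 8

8


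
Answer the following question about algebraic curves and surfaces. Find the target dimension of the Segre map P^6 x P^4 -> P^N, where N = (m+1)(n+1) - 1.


The Segre embedding maps P^m x P^n into P^N via
all products of coordinates from each factor.
N = (m+1)(n+1) - 1
N = (6+1)(4+1) - 1
N = 7*5 - 1
N = 35 - 1 = 34

34


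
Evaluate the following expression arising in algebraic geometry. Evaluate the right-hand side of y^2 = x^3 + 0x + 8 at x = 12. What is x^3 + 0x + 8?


Compute x^3 + 0x + 8 at x = 12:
x^3 = 12^3 = 1728
0*x = 0*12 = 0
Sum: 1728 + 0 + 8 = 1736

1736


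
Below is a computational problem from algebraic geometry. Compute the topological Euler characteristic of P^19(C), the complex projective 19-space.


The complex projective space P^19 has one cell in each even real dimension 0, 2, ..., 38.
The cohomology groups are H^{2k}(P^19) = Z for k = 0,...,19, and 0 otherwise.
Euler characteristic = sum of Betti numbers = 1 per even-dimensional cohomology group.
chi(P^19) = 19 + 1 = 20

20


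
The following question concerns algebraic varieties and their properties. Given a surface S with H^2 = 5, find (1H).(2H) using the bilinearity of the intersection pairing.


Using bilinearity of the intersection pairing on a surface S:
(aH).(bH) = ab * (H.H)
We have H^2 = 5.
D.E = (1H).(2H) = 1*2*5
= 2*5
= 10

10


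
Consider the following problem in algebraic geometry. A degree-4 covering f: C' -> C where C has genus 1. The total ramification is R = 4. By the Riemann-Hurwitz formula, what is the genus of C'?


Riemann-Hurwitz formula: 2g' - 2 = d(2g - 2) + R
Given: d = 4, g = 1, R = 4
2g' - 2 = 4*(2*1 - 2) + 4
2g' - 2 = 4*0 + 4
2g' - 2 = 0 + 4 = 4
2g' = 6
g' = 3

3


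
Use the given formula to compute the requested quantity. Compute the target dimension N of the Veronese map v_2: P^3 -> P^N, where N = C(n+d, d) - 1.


The Veronese embedding v_d: P^n -> P^N maps each point to all
degree-d monomials in n+1 homogeneous coordinates.
N = C(n+d, d) - 1
N = C(3+2, 2) - 1
N = C(5, 2) - 1
C(5, 2) = 10
N = 10 - 1 = 9

9


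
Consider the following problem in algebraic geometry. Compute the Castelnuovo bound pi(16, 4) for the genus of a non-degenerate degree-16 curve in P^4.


Castelnuovo's bound: write d - 1 = m(r-1) + epsilon with 0 <= epsilon < r-1.
d - 1 = 16 - 1 = 15
r - 1 = 4 - 1 = 3
15 = 5*3 + 0, so m = 5, epsilon = 0
pi(d, r) = m(m-1)(r-1)/2 + m*epsilon
= 5*4*3/2 + 5*0
= 60/2 + 0
= 30 + 0 = 30

30


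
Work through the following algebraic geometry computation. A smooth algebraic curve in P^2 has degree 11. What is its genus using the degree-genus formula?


Using the genus formula for smooth plane curves:
g = (d-1)(d-2)/2
g = (11-1)(11-2)/2
g = 10*9/2
g = 90/2 = 45

45


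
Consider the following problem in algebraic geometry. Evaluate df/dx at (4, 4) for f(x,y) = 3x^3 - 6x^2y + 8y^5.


df/dx = 3*3*x^2 + 2*(-6)*x^1*y
At (4,4): 3*3*4^2 + 2*(-6)*4^1*4
= 144 - 192
= -48

-48


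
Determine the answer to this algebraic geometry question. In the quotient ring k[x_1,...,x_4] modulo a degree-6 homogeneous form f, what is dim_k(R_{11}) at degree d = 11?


For R = k[x_1,...,x_n]/(f) with f homogeneous of degree e:
The Hilbert series is (1 - t^e)/(1 - t)^n.
So h(d) = C(d+n-1, n-1) - C(d-e+n-1, n-1) for d >= e.
With n=4, e=6, d=11:
C(11+4-1, 4-1) = C(14, 3) = 364
C(11-6+4-1, 4-1) = C(8, 3) = 56
h(11) = 364 - 56 = 308

308


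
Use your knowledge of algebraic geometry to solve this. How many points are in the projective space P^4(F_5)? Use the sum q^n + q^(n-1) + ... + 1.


P^4(F_5) has (q^(n+1) - 1)/(q - 1) points.
= 5^4 + 5^3 + 5^2 + 5^1 + 5^0
= 625 + 125 + 25 + 5 + 1
= 781

781


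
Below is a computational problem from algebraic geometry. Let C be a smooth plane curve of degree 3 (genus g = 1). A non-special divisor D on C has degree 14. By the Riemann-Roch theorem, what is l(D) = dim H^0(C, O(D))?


First, compute the genus of a smooth plane curve of degree 3:
g = (d-1)(d-2)/2 = (3-1)(3-2)/2 = 1
For a non-special divisor D (i.e., h^1(D) = 0), Riemann-Roch gives:
l(D) = deg(D) - g + 1
Since deg(D) = 14 >= 2g - 1 = 1, D is non-special.
l(D) = 14 - 1 + 1 = 14

14


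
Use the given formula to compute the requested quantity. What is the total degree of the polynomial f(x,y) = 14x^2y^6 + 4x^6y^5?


Examine each term for its total degree (sum of exponents).
  Term '14x^2y^6' has total degree 2+6 = 8.
  Term '4x^6y^5' has total degree 6+5 = 11.
The maximum total degree among all terms is 11.

11


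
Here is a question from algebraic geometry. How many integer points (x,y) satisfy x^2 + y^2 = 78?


Systematically check integer values of x where x^2 <= 78.
For each valid x, check if 78 - x^2 is a perfect square.
Total integer solutions found: 0

0


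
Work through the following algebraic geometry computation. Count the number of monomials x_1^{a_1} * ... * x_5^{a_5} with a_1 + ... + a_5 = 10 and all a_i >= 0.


The number of degree-10 monomials in 5 variables is C(d+n-1, n-1).
= C(10+5-1, 5-1) = C(14, 4)
= 1001

1001


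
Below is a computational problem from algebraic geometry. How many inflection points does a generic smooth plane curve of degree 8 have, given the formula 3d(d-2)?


For a general smooth plane curve C of degree d, the inflection points are
the intersection of C with its Hessian curve, which has degree 3(d-2).
By Bezout, the total intersection number is d * 3(d-2) = 8 * 18 = 144.
For a general curve every flex is ordinary, so each contributes
multiplicity 1 to C·Hess(C), and the number of distinct inflection
points is 3d(d-2).
Inflection points = 3*8*(8-2) = 3*8*6 = 144

144


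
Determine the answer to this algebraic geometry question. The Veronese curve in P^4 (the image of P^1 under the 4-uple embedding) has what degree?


The rational normal curve in P^4 is the image of P^1 under the 4-uple Veronese.
A general hyperplane in P^4 pulls back to a degree-4 form on P^1, which has 4 zeros,
so the curve meets a general hyperplane in 4 points. Degree = 4.

4


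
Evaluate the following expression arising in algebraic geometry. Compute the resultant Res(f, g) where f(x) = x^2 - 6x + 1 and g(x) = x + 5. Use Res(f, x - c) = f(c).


For Res(f, x - c), we evaluate f at x = c.
f(-5) = (-5)^2 - 6*(-5) + 1
= 25 + 30 + 1
= 55 + 1 = 56
Res(f, g) = 56

56


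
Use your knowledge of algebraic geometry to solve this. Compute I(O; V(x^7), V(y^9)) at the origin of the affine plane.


The intersection multiplicity of V(x^a) and V(y^b) at the origin is:
I(O; V(x^7), V(y^9)) = dim_k(k[x,y]/(x^7, y^9))
A basis for k[x,y]/(x^7, y^9) is the set of monomials x^i * y^j
where 0 <= i < 7 and 0 <= j < 9.
The number of such monomials is 7 * 9 = 63

63


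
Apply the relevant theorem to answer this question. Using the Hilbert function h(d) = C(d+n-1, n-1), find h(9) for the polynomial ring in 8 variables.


The Hilbert function for the polynomial ring in 8 variables is:
h(d) = C(d+n-1, n-1)
h(9) = C(9+8-1, 8-1) = C(16, 7)
= 16! / (7! * 9!)
= 11440

11440


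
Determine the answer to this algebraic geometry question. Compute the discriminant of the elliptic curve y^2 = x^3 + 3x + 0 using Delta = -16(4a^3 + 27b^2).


Compute each component:
4a^3 = 4*3^3 = 4*27 = 108
27b^2 = 27*0^2 = 27*0 = 0
4a^3 + 27b^2 = 108 + 0 = 108
Delta = -16*108 = -1728

-1728


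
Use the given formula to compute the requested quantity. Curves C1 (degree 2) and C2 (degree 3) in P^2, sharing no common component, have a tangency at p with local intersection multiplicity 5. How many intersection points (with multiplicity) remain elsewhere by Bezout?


By Bezout's theorem, the total intersection number is d1 * d2.
Total = 2 * 3 = 6
Intersection multiplicity at p = 5
Remaining intersections = 6 - 5 = 1

1


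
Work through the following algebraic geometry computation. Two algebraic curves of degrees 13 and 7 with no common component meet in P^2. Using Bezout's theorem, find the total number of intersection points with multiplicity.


Bezout's theorem states the intersection count equals the product of degrees.
Intersection count = 13 * 7 = 91

91


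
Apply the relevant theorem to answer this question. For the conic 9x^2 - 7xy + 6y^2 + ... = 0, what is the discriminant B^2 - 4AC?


The discriminant of a conic Ax^2 + Bxy + Cy^2 + ... = 0 is B^2 - 4AC.
B^2 = (-7)^2 = 49
4AC = 4*9*6 = 216
Discriminant = 49 - 216 = -167

-167


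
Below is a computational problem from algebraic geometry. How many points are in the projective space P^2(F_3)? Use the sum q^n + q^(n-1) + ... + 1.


P^2(F_3) has (q^(n+1) - 1)/(q - 1) points.
= 3^2 + 3^1 + 3^0
= 9 + 3 + 1
= 13

13


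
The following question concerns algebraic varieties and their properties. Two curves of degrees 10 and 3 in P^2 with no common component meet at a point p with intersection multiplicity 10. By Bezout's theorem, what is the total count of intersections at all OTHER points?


By Bezout's theorem, the total intersection number is d1 * d2.
Total = 10 * 3 = 30
Intersection multiplicity at p = 10
Remaining intersections = 30 - 10 = 20

20


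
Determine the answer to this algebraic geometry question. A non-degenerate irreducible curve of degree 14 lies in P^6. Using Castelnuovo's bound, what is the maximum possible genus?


Castelnuovo's bound: write d - 1 = m(r-1) + epsilon with 0 <= epsilon < r-1.
d - 1 = 14 - 1 = 13
r - 1 = 6 - 1 = 5
13 = 2*5 + 3, so m = 2, epsilon = 3
pi(d, r) = m(m-1)(r-1)/2 + m*epsilon
= 2*1*5/2 + 2*3
= 10/2 + 6
= 5 + 6 = 11

11


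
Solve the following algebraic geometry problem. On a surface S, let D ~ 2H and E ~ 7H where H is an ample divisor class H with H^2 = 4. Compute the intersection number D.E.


Using bilinearity of the intersection pairing on a surface S:
(aH).(bH) = ab * (H.H)
We have H^2 = 4.
D.E = (2H).(7H) = 2*7*4
= 14*4
= 56

56


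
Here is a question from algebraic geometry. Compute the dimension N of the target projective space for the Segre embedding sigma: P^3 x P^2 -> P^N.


The Segre embedding maps P^m x P^n into P^N via
all products of coordinates from each factor.
N = (m+1)(n+1) - 1
N = (3+1)(2+1) - 1
N = 4*3 - 1
N = 12 - 1 = 11

11


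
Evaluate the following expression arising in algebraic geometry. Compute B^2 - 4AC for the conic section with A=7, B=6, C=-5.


The discriminant of a conic Ax^2 + Bxy + Cy^2 + ... = 0 is B^2 - 4AC.
B^2 = 6^2 = 36
4AC = 4*7*(-5) = -140
Discriminant = 36 + 140 = 176

176


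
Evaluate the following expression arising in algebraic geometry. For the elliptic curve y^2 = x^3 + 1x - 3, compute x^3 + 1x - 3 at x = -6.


Compute x^3 + 1x - 3 at x = -6:
x^3 = (-6)^3 = -216
1*x = 1*(-6) = -6
Sum: -216 - 6 - 3 = -225

-225


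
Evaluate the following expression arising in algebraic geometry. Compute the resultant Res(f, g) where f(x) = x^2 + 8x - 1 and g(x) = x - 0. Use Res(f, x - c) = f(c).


For Res(f, x - c), we evaluate f at x = c.
f(0) = 0^2 + 8*0 - 1
= 0 + 0 - 1
= 0 - 1 = -1
Res(f, g) = -1

-1


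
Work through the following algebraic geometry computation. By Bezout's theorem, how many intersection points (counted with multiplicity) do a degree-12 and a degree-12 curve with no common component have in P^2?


Bezout's theorem states the intersection count equals the product of degrees.
Intersection count = 12 * 12 = 144

144


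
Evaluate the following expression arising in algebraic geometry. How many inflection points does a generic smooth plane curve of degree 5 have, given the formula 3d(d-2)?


For a general smooth plane curve C of degree d, the inflection points are
the intersection of C with its Hessian curve, which has degree 3(d-2).
By Bezout, the total intersection number is d * 3(d-2) = 5 * 9 = 45.
For a general curve every flex is ordinary, so each contributes
multiplicity 1 to C·Hess(C), and the number of distinct inflection
points is 3d(d-2).
Inflection points = 3*5*(5-2) = 3*5*3 = 45

45


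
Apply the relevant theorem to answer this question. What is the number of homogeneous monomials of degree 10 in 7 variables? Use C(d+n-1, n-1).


The number of degree-10 monomials in 7 variables is C(d+n-1, n-1).
= C(10+7-1, 7-1) = C(16, 6)
= 8008

8008


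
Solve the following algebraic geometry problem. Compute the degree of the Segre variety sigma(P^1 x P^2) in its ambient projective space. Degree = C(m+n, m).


The degree of the Segre variety P^1 x P^2 is C(m+n, m).
= C(3, 1)
= 3

3


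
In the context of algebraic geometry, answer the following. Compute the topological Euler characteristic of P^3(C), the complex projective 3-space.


The complex projective space P^3 has one cell in each even real dimension 0, 2, ..., 6.
The cohomology groups are H^{2k}(P^3) = Z for k = 0,...,3, and 0 otherwise.
Euler characteristic = sum of Betti numbers = 1 per even-dimensional cohomology group.
chi(P^3) = 3 + 1 = 4

4


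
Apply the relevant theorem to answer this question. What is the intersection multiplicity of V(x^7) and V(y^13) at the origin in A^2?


The intersection multiplicity of V(x^a) and V(y^b) at the origin is:
I(O; V(x^7), V(y^13)) = dim_k(k[x,y]/(x^7, y^13))
A basis for k[x,y]/(x^7, y^13) is the set of monomials x^i * y^j
where 0 <= i < 7 and 0 <= j < 13.
The number of such monomials is 7 * 13 = 91

91


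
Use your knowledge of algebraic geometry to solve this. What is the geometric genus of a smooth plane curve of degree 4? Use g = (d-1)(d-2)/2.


Using the genus formula for smooth plane curves:
g = (d-1)(d-2)/2
g = (4-1)(4-2)/2
g = 3*2/2
g = 6/2 = 3

3


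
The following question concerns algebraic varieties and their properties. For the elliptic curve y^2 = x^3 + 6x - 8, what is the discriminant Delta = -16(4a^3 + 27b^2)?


Compute each component:
4a^3 = 4*6^3 = 4*216 = 864
27b^2 = 27*(-8)^2 = 27*64 = 1728
4a^3 + 27b^2 = 864 + 1728 = 2592
Delta = -16*2592 = -41472

-41472


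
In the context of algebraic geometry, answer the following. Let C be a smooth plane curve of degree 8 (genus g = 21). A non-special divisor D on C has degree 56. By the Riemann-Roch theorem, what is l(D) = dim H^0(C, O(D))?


First, compute the genus of a smooth plane curve of degree 8:
g = (d-1)(d-2)/2 = (8-1)(8-2)/2 = 21
For a non-special divisor D (i.e., h^1(D) = 0), Riemann-Roch gives:
l(D) = deg(D) - g + 1
Since deg(D) = 56 >= 2g - 1 = 41, D is non-special.
l(D) = 56 - 21 + 1 = 36

36


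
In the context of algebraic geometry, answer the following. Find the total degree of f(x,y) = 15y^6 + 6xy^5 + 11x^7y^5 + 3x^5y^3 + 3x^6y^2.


Examine each term for its total degree (sum of exponents).
  Term '15y^6' has total degree 0+6 = 6.
  Term '6xy^5' has total degree 1+5 = 6.
  Term '11x^7y^5' has total degree 7+5 = 12.
  Term '3x^5y^3' has total degree 5+3 = 8.
  Term '3x^6y^2' has total degree 6+2 = 8.
The maximum total degree among all terms is 12.

12


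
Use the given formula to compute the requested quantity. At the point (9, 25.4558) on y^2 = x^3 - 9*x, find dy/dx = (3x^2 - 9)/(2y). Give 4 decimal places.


Using implicit differentiation of y^2 = x^3 - 9*x:
2y * dy/dx = 3x^2 - 9
dy/dx = (3x^2 - 9)/(2y)
Numerator: 3*9^2 - 9 = 234
Denominator: 2*25.4558 = 50.9116
dy/dx = 234/50.9116 = 4.5962

4.5962


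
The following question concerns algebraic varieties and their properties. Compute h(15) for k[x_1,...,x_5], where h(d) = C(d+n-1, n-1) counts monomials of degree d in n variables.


The Hilbert function for the polynomial ring in 5 variables is:
h(d) = C(d+n-1, n-1)
h(15) = C(15+5-1, 5-1) = C(19, 4)
= 19! / (4! * 15!)
= 3876

3876


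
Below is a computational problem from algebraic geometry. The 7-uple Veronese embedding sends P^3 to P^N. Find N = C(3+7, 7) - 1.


The Veronese embedding v_d: P^n -> P^N maps each point to all
degree-d monomials in n+1 homogeneous coordinates.
N = C(n+d, d) - 1
N = C(3+7, 7) - 1
N = C(10, 7) - 1
C(10, 7) = 120
N = 120 - 1 = 119

119


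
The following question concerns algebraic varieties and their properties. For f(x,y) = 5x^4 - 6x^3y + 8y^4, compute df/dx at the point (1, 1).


df/dx = 4*5*x^3 + 3*(-6)*x^2*y
At (1,1): 4*5*1^3 + 3*(-6)*1^2*1
= 20 - 18
= 2

2


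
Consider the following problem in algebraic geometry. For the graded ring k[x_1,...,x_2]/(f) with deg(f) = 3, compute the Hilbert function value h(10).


For R = k[x_1,...,x_n]/(f) with f homogeneous of degree e:
The Hilbert series is (1 - t^e)/(1 - t)^n.
So h(d) = C(d+n-1, n-1) - C(d-e+n-1, n-1) for d >= e.
With n=2, e=3, d=10:
C(10+2-1, 2-1) = C(11, 1) = 11
C(10-3+2-1, 2-1) = C(8, 1) = 8
h(10) = 11 - 8 = 3

3


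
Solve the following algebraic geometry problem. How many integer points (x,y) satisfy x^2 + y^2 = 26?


Systematically check integer values of x where x^2 <= 26.
For each valid x, check if 26 - x^2 is a perfect square.
x=1: 26 - 1 = 25, sqrt = 5 (valid)
x=5: 26 - 25 = 1, sqrt = 1 (valid)
Total integer solutions found: 8

8


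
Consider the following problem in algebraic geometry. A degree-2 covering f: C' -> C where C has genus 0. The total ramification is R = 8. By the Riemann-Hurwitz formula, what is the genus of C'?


Riemann-Hurwitz formula: 2g' - 2 = d(2g - 2) + R
Given: d = 2, g = 0, R = 8
2g' - 2 = 2*(2*0 - 2) + 8
2g' - 2 = 2*(-2) + 8
2g' - 2 = -4 + 8 = 4
2g' = 6
g' = 3

3


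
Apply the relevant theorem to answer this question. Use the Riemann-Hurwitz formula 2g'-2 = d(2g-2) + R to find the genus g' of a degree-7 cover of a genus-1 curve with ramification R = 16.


Riemann-Hurwitz formula: 2g' - 2 = d(2g - 2) + R
Given: d = 7, g = 1, R = 16
2g' - 2 = 7*(2*1 - 2) + 16
2g' - 2 = 7*0 + 16
2g' - 2 = 0 + 16 = 16
2g' = 18
g' = 9

9


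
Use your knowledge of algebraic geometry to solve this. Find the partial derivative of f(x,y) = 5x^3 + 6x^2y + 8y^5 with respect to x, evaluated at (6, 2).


df/dx = 3*5*x^2 + 2*6*x^1*y
At (6,2): 3*5*6^2 + 2*6*6^1*2
= 540 + 144
= 684

684


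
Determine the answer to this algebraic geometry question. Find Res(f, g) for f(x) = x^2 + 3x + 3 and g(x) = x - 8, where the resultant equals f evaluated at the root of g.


For Res(f, x - c), we evaluate f at x = c.
f(8) = 8^2 + 3*8 + 3
= 64 + 24 + 3
= 88 + 3 = 91
Res(f, g) = 91

91


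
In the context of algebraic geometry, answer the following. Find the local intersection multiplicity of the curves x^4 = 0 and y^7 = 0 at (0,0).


The intersection multiplicity of V(x^a) and V(y^b) at the origin is:
I(O; V(x^4), V(y^7)) = dim_k(k[x,y]/(x^4, y^7))
A basis for k[x,y]/(x^4, y^7) is the set of monomials x^i * y^j
where 0 <= i < 4 and 0 <= j < 7.
The number of such monomials is 4 * 7 = 28

28


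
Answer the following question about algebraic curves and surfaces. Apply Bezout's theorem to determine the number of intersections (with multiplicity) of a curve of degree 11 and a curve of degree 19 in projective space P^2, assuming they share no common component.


Bezout's theorem states the intersection count equals the product of degrees.
Intersection count = 11 * 19 = 209

209


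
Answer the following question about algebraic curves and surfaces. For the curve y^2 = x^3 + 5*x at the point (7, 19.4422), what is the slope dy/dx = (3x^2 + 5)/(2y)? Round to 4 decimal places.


Using implicit differentiation of y^2 = x^3 + 5*x:
2y * dy/dx = 3x^2 + 5
dy/dx = (3x^2 + 5)/(2y)
Numerator: 3*7^2 + 5 = 152
Denominator: 2*19.4422 = 38.8844
dy/dx = 152/38.8844 = 3.9090

3.9090


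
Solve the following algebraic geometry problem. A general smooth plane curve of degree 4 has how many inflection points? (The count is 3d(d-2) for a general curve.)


For a general smooth plane curve C of degree d, the inflection points are
the intersection of C with its Hessian curve, which has degree 3(d-2).
By Bezout, the total intersection number is d * 3(d-2) = 4 * 6 = 24.
For a general curve every flex is ordinary, so each contributes
multiplicity 1 to C·Hess(C), and the number of distinct inflection
points is 3d(d-2).
Inflection points = 3*4*(4-2) = 3*4*2 = 24

24


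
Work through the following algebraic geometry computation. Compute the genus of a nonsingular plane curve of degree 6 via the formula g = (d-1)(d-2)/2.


Using the genus formula for smooth plane curves:
g = (d-1)(d-2)/2
g = (6-1)(6-2)/2
g = 5*4/2
g = 20/2 = 10

10


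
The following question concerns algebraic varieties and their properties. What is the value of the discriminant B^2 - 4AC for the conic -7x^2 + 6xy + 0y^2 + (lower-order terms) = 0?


The discriminant of a conic Ax^2 + Bxy + Cy^2 + ... = 0 is B^2 - 4AC.
B^2 = 6^2 = 36
4AC = 4*(-7)*0 = 0
Discriminant = 36 + 0 = 36

36


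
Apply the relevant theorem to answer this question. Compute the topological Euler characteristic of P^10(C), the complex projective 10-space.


The complex projective space P^10 has one cell in each even real dimension 0, 2, ..., 20.
The cohomology groups are H^{2k}(P^10) = Z for k = 0,...,10, and 0 otherwise.
Euler characteristic = sum of Betti numbers = 1 per even-dimensional cohomology group.
chi(P^10) = 10 + 1 = 11

11


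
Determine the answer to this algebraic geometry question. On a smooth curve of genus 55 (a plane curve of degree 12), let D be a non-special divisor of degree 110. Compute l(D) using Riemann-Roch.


First, compute the genus of a smooth plane curve of degree 12:
g = (d-1)(d-2)/2 = (12-1)(12-2)/2 = 55
For a non-special divisor D (i.e., h^1(D) = 0), Riemann-Roch gives:
l(D) = deg(D) - g + 1
Since deg(D) = 110 >= 2g - 1 = 109, D is non-special.
l(D) = 110 - 55 + 1 = 56

56


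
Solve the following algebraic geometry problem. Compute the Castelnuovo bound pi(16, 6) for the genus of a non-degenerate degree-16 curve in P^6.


Castelnuovo's bound: write d - 1 = m(r-1) + epsilon with 0 <= epsilon < r-1.
d - 1 = 16 - 1 = 15
r - 1 = 6 - 1 = 5
15 = 3*5 + 0, so m = 3, epsilon = 0
pi(d, r) = m(m-1)(r-1)/2 + m*epsilon
= 3*2*5/2 + 3*0
= 30/2 + 0
= 15 + 0 = 15

15


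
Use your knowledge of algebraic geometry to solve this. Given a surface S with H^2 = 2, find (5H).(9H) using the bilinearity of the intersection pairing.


Using bilinearity of the intersection pairing on a surface S:
(aH).(bH) = ab * (H.H)
We have H^2 = 2.
D.E = (5H).(9H) = 5*9*2
= 45*2
= 90

90


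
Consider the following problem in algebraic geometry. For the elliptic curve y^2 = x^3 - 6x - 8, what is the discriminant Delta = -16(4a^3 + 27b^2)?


Compute each component:
4a^3 = 4*(-6)^3 = 4*(-216) = -864
27b^2 = 27*(-8)^2 = 27*64 = 1728
4a^3 + 27b^2 = -864 + 1728 = 864
Delta = -16*864 = -13824

-13824


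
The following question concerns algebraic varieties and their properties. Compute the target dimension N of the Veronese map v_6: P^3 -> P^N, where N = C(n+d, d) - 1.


The Veronese embedding v_d: P^n -> P^N maps each point to all
degree-d monomials in n+1 homogeneous coordinates.
N = C(n+d, d) - 1
N = C(3+6, 6) - 1
N = C(9, 6) - 1
C(9, 6) = 84
N = 84 - 1 = 83

83


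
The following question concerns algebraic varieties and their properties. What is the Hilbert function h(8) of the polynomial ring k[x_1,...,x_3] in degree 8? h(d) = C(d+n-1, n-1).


The Hilbert function for the polynomial ring in 3 variables is:
h(d) = C(d+n-1, n-1)
h(8) = C(8+3-1, 3-1) = C(10, 2)
= 10! / (2! * 8!)
= 45

45


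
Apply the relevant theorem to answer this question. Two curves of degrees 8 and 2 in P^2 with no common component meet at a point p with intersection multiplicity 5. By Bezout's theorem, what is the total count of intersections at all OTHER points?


By Bezout's theorem, the total intersection number is d1 * d2.
Total = 8 * 2 = 16
Intersection multiplicity at p = 5
Remaining intersections = 16 - 5 = 11

11


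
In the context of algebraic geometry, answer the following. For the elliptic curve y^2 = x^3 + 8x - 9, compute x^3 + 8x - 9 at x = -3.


Compute x^3 + 8x - 9 at x = -3:
x^3 = (-3)^3 = -27
8*x = 8*(-3) = -24
Sum: -27 - 24 - 9 = -60

-60


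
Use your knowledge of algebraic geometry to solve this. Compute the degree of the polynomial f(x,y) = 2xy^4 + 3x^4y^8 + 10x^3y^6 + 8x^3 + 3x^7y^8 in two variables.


Examine each term for its total degree (sum of exponents).
  Term '2xy^4' has total degree 1+4 = 5.
  Term '3x^4y^8' has total degree 4+8 = 12.
  Term '10x^3y^6' has total degree 3+6 = 9.
  Term '8x^3' has total degree 3+0 = 3.
  Term '3x^7y^8' has total degree 7+8 = 15.
The maximum total degree among all terms is 15.

15


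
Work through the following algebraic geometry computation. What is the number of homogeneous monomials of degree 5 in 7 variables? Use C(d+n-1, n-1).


The number of degree-5 monomials in 7 variables is C(d+n-1, n-1).
= C(5+7-1, 7-1) = C(11, 6)
= 462

462


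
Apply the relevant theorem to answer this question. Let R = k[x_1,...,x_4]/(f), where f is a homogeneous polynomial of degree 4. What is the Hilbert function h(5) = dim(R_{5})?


For R = k[x_1,...,x_n]/(f) with f homogeneous of degree e:
The Hilbert series is (1 - t^e)/(1 - t)^n.
So h(d) = C(d+n-1, n-1) - C(d-e+n-1, n-1) for d >= e.
With n=4, e=4, d=5:
C(5+4-1, 4-1) = C(8, 3) = 56
C(5-4+4-1, 4-1) = C(4, 3) = 4
h(5) = 56 - 4 = 52

52


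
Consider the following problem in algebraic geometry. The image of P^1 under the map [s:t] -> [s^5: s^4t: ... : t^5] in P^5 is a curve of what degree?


The rational normal curve in P^5 is the image of P^1 under the 5-uple Veronese.
A general hyperplane in P^5 pulls back to a degree-5 form on P^1, which has 5 zeros,
so the curve meets a general hyperplane in 5 points. Degree = 5.

5


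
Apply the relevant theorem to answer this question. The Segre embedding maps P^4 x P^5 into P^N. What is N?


The Segre embedding maps P^m x P^n into P^N via
all products of coordinates from each factor.
N = (m+1)(n+1) - 1
N = (4+1)(5+1) - 1
N = 5*6 - 1
N = 30 - 1 = 29

29


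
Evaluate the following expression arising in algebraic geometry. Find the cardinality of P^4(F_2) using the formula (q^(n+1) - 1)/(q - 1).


P^4(F_2) has (q^(n+1) - 1)/(q - 1) points.
= 2^4 + 2^3 + 2^2 + 2^1 + 2^0
= 16 + 8 + 4 + 2 + 1
= 31

31


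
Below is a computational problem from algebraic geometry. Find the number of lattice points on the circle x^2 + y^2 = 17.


Systematically check integer values of x where x^2 <= 17.
For each valid x, check if 17 - x^2 is a perfect square.
x=1: 17 - 1 = 16, sqrt = 4 (valid)
x=4: 17 - 16 = 1, sqrt = 1 (valid)
Total integer solutions found: 8

8


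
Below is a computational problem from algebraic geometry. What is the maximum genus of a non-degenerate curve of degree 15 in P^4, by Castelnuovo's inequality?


Castelnuovo's bound: write d - 1 = m(r-1) + epsilon with 0 <= epsilon < r-1.
d - 1 = 15 - 1 = 14
r - 1 = 4 - 1 = 3
14 = 4*3 + 2, so m = 4, epsilon = 2
pi(d, r) = m(m-1)(r-1)/2 + m*epsilon
= 4*3*3/2 + 4*2
= 36/2 + 8
= 18 + 8 = 26

26


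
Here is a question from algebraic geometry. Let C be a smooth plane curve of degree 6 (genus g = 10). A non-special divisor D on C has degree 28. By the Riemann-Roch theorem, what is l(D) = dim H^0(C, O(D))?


First, compute the genus of a smooth plane curve of degree 6:
g = (d-1)(d-2)/2 = (6-1)(6-2)/2 = 10
For a non-special divisor D (i.e., h^1(D) = 0), Riemann-Roch gives:
l(D) = deg(D) - g + 1
Since deg(D) = 28 >= 2g - 1 = 19, D is non-special.
l(D) = 28 - 10 + 1 = 19

19


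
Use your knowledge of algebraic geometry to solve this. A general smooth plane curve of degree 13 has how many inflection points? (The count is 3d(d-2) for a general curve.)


For a general smooth plane curve C of degree d, the inflection points are
the intersection of C with its Hessian curve, which has degree 3(d-2).
By Bezout, the total intersection number is d * 3(d-2) = 13 * 33 = 429.
For a general curve every flex is ordinary, so each contributes
multiplicity 1 to C·Hess(C), and the number of distinct inflection
points is 3d(d-2).
Inflection points = 3*13*(13-2) = 3*13*11 = 429

429


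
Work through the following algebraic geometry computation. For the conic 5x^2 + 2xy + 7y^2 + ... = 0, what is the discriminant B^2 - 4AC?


The discriminant of a conic Ax^2 + Bxy + Cy^2 + ... = 0 is B^2 - 4AC.
B^2 = 2^2 = 4
4AC = 4*5*7 = 140
Discriminant = 4 - 140 = -136

-136


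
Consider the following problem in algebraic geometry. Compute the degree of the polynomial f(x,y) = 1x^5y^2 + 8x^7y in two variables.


Examine each term for its total degree (sum of exponents).
  Term '1x^5y^2' has total degree 5+2 = 7.
  Term '8x^7y' has total degree 7+1 = 8.
The maximum total degree among all terms is 8.

8


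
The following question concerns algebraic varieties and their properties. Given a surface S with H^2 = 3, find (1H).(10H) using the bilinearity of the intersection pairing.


Using bilinearity of the intersection pairing on a surface S:
(aH).(bH) = ab * (H.H)
We have H^2 = 3.
D.E = (1H).(10H) = 1*10*3
= 10*3
= 30

30


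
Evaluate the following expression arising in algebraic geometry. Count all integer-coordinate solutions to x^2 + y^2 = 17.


Systematically check integer values of x where x^2 <= 17.
For each valid x, check if 17 - x^2 is a perfect square.
x=1: 17 - 1 = 16, sqrt = 4 (valid)
x=4: 17 - 16 = 1, sqrt = 1 (valid)
Total integer solutions found: 8

8


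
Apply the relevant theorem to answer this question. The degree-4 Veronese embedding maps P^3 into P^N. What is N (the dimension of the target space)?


The Veronese embedding v_d: P^n -> P^N maps each point to all
degree-d monomials in n+1 homogeneous coordinates.
N = C(n+d, d) - 1
N = C(3+4, 4) - 1
N = C(7, 4) - 1
C(7, 4) = 35
N = 35 - 1 = 34

34


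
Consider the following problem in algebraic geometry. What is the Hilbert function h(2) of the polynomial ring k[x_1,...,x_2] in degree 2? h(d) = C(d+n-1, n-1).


The Hilbert function for the polynomial ring in 2 variables is:
h(d) = C(d+n-1, n-1)
h(2) = C(2+2-1, 2-1) = C(3, 1)
= 3! / (1! * 2!)
= 3

3


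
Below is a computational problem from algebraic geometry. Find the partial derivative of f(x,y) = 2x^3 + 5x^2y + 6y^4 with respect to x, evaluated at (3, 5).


df/dx = 3*2*x^2 + 2*5*x^1*y
At (3,5): 3*2*3^2 + 2*5*3^1*5
= 54 + 150
= 204

204


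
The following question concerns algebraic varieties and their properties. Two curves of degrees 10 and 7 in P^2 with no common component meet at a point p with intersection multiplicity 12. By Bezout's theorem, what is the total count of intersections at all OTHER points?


By Bezout's theorem, the total intersection number is d1 * d2.
Total = 10 * 7 = 70
Intersection multiplicity at p = 12
Remaining intersections = 70 - 12 = 58

58


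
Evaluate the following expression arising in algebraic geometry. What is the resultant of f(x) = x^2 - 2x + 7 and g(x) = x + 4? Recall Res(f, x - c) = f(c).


For Res(f, x - c), we evaluate f at x = c.
f(-4) = (-4)^2 - 2*(-4) + 7
= 16 + 8 + 7
= 24 + 7 = 31
Res(f, g) = 31

31


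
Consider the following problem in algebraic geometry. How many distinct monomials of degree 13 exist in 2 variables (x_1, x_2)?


The number of degree-13 monomials in 2 variables is C(d+n-1, n-1).
= C(13+2-1, 2-1) = C(14, 1)
= 14

14


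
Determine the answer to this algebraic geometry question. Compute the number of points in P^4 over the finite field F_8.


P^4(F_8) has (q^(n+1) - 1)/(q - 1) points.
= 8^4 + 8^3 + 8^2 + 8^1 + 8^0
= 4096 + 512 + 64 + 8 + 1
= 4681

4681


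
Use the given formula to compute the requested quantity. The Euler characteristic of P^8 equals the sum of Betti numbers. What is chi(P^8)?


The complex projective space P^8 has one cell in each even real dimension 0, 2, ..., 16.
The cohomology groups are H^{2k}(P^8) = Z for k = 0,...,8, and 0 otherwise.
Euler characteristic = sum of Betti numbers = 1 per even-dimensional cohomology group.
chi(P^8) = 8 + 1 = 9

9


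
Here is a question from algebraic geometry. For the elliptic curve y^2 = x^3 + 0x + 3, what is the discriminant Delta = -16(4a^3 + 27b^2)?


Compute each component:
4a^3 = 4*0^3 = 4*0 = 0
27b^2 = 27*3^2 = 27*9 = 243
4a^3 + 27b^2 = 0 + 243 = 243
Delta = -16*243 = -3888

-3888


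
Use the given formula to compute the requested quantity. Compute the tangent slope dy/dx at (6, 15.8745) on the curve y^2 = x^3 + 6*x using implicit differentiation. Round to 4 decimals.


Using implicit differentiation of y^2 = x^3 + 6*x:
2y * dy/dx = 3x^2 + 6
dy/dx = (3x^2 + 6)/(2y)
Numerator: 3*6^2 + 6 = 114
Denominator: 2*15.8745 = 31.749
dy/dx = 114/31.749 = 3.5907

3.5907


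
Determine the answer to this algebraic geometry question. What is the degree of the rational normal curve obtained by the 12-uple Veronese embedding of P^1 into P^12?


The rational normal curve in P^12 is the image of P^1 under the 12-uple Veronese.
A general hyperplane in P^12 pulls back to a degree-12 form on P^1, which has 12 zeros,
so the curve meets a general hyperplane in 12 points. Degree = 12.

12


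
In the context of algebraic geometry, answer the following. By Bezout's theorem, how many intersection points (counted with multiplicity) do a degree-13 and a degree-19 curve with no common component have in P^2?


Bezout's theorem states the intersection count equals the product of degrees.
Intersection count = 13 * 19 = 247

247


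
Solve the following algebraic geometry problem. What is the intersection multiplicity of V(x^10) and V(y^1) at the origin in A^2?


The intersection multiplicity of V(x^a) and V(y^b) at the origin is:
I(O; V(x^10), V(y^1)) = dim_k(k[x,y]/(x^10, y^1))
A basis for k[x,y]/(x^10, y^1) is the set of monomials x^i * y^j
where 0 <= i < 10 and 0 <= j < 1.
The number of such monomials is 10 * 1 = 10

10


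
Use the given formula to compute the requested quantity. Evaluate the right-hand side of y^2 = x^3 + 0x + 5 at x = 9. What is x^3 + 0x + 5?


Compute x^3 + 0x + 5 at x = 9:
x^3 = 9^3 = 729
0*x = 0*9 = 0
Sum: 729 + 0 + 5 = 734

734


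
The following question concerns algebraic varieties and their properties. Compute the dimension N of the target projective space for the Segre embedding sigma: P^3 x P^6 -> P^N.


The Segre embedding maps P^m x P^n into P^N via
all products of coordinates from each factor.
N = (m+1)(n+1) - 1
N = (3+1)(6+1) - 1
N = 4*7 - 1
N = 28 - 1 = 27

27
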